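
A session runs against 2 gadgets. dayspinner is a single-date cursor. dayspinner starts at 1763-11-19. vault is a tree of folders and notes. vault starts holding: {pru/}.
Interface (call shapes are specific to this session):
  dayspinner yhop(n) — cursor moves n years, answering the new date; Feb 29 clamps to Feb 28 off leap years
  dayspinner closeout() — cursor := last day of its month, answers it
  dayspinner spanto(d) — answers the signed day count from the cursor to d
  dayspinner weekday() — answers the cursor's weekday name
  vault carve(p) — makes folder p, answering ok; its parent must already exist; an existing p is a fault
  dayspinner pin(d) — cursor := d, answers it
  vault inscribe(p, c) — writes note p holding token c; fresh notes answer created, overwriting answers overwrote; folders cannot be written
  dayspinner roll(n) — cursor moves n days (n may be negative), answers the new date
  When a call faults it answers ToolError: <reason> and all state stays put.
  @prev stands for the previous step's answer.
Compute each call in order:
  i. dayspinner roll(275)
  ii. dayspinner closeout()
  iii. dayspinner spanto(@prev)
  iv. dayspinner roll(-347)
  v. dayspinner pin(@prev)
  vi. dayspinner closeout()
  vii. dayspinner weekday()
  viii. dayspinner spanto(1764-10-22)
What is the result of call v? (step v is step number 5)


Answer: 1763-09-19

Derivation:
I try dayspinner roll using n→275, and get 1764-08-20.
Using dayspinner closeout(), and get 1764-08-31.
I run dayspinner spanto using d→@prev, and get 0.
I invoke dayspinner roll using n→-347, and get 1763-09-19.
I call dayspinner pin using d→@prev, and get 1763-09-19.
Using dayspinner closeout, → 1763-09-30.
I try dayspinner weekday, and observe Friday.
I try dayspinner spanto using d→1764-10-22: 388.


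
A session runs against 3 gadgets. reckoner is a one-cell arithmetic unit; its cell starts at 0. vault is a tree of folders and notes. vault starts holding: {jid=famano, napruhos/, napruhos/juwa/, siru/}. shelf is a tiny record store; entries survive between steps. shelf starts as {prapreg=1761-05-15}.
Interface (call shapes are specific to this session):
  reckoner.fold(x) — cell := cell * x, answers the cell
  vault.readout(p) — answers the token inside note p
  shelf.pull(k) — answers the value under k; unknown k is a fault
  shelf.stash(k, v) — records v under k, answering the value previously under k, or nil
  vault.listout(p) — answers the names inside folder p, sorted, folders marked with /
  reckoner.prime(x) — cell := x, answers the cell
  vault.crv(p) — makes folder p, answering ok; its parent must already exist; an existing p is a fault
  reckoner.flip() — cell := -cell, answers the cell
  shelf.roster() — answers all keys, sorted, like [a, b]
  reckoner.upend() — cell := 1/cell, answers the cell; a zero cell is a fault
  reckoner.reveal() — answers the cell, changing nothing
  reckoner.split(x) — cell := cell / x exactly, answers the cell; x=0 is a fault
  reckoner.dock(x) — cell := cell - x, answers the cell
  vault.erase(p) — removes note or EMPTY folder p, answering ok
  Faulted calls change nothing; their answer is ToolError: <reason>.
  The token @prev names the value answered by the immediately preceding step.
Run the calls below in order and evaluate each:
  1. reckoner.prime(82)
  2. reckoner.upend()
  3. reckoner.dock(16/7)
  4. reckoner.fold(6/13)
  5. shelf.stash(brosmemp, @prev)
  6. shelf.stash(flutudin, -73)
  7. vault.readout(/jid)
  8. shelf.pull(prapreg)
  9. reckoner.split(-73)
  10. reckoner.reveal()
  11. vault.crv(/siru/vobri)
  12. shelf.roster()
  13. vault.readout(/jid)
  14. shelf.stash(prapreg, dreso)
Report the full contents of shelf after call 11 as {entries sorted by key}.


==> prime(x: 82)
<== 82
==> upend()
<== 1/82
==> dock(x: 16/7)
<== -1305/574
==> fold(x: 6/13)
<== -3915/3731
==> stash(k: brosmemp, v: @prev)
<== nil
==> stash(k: flutudin, v: -73)
<== nil
==> readout(p: /jid)
<== famano
==> pull(k: prapreg)
<== 1761-05-15
==> split(x: -73)
<== 3915/272363
==> reveal()
<== 3915/272363
==> crv(p: /siru/vobri)
<== ok
==> roster()
<== [brosmemp, flutudin, prapreg]
==> readout(p: /jid)
<== famano
==> stash(k: prapreg, v: dreso)
<== 1761-05-15

Answer: {brosmemp=-3915/3731, flutudin=-73, prapreg=1761-05-15}


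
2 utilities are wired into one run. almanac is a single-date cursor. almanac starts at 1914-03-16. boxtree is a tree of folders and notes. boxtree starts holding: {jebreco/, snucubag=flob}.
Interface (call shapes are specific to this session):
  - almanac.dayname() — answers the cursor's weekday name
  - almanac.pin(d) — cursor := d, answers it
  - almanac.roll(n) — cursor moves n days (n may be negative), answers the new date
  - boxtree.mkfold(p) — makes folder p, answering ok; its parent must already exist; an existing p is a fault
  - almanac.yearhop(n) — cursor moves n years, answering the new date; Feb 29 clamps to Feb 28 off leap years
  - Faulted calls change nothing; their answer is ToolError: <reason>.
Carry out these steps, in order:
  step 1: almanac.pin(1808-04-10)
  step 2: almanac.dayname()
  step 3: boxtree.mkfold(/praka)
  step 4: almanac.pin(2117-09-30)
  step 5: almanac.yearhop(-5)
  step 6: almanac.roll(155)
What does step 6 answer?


-> pin(d=1808-04-10)
<- 1808-04-10
-> dayname()
<- Sunday
-> mkfold(p=/praka)
<- ok
-> pin(d=2117-09-30)
<- 2117-09-30
-> yearhop(n=-5)
<- 2112-09-30
-> roll(n=155)
<- 2113-03-04

Answer: 2113-03-04


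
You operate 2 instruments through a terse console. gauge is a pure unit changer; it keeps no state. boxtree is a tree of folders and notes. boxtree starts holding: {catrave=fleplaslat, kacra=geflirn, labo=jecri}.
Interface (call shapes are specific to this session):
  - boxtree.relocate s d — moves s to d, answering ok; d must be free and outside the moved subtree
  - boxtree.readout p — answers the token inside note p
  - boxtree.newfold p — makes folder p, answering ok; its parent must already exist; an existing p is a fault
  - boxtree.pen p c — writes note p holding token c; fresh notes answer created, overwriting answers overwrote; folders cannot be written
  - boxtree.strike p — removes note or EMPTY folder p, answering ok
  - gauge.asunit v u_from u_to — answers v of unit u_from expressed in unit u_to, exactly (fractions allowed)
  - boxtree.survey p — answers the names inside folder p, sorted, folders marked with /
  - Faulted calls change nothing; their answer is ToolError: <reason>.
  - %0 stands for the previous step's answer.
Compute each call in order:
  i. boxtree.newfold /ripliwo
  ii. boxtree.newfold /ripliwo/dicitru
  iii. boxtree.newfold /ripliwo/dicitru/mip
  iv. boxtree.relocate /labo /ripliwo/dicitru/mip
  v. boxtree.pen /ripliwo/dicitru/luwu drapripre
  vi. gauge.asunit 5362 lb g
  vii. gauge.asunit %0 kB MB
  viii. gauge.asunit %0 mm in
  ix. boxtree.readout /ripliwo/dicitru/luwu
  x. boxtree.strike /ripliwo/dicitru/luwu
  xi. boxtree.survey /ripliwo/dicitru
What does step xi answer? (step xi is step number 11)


Answer: [mip/]

Derivation:
I try boxtree.newfold using p→/ripliwo: ok.
I call boxtree.newfold using p→/ripliwo/dicitru, and observe ok.
Invoking boxtree.newfold using p→/ripliwo/dicitru/mip, and observe ok.
I use boxtree.relocate using s→/labo, d→/ripliwo/dicitru/mip, yielding ToolError: exists.
I run boxtree.pen using p→/ripliwo/dicitru/luwu, c→drapripre, and see created.
I run gauge.asunit using v→5362, u_from→lb, u_to→g, — result: 121608114397/50000.
Next I call gauge.asunit using v→%0, u_from→kB, u_to→MB, — result: 121608114397/50000000.
Next I call gauge.asunit using v→%0, u_from→mm, u_to→in, — result: 121608114397/1270000000.
Calling boxtree.readout using p→/ripliwo/dicitru/luwu, — result: drapripre.
I call boxtree.strike using p→/ripliwo/dicitru/luwu, which returns ok.
Now I run boxtree.survey using p→/ripliwo/dicitru, giving [mip/].


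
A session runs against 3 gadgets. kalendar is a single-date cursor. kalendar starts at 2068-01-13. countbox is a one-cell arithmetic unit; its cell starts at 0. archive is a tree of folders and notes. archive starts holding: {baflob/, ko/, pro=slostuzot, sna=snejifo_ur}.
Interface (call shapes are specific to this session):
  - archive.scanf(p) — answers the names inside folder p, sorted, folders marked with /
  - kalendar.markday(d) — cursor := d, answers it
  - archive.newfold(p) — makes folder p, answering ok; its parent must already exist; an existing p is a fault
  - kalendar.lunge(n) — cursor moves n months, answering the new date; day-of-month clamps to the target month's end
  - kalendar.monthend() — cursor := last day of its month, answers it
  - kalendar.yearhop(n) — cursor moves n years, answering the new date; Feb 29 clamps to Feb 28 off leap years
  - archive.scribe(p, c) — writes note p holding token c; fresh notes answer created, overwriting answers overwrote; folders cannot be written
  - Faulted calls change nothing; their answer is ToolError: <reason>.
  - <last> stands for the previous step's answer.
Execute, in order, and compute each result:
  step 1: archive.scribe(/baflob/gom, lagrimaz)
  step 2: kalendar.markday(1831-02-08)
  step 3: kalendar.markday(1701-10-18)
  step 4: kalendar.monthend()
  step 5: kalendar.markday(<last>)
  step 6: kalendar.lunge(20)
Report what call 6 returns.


I use archive.scribe with p: /baflob/gom, c: lagrimaz, → created.
Now I run kalendar.markday with d: 1831-02-08, and see 1831-02-08.
I invoke kalendar.markday with d: 1701-10-18, yielding 1701-10-18.
I try kalendar.monthend, and observe 1701-10-31.
I run kalendar.markday with d: <last>, and observe 1701-10-31.
I run kalendar.lunge with n: 20, and see 1703-06-30.

Answer: 1703-06-30


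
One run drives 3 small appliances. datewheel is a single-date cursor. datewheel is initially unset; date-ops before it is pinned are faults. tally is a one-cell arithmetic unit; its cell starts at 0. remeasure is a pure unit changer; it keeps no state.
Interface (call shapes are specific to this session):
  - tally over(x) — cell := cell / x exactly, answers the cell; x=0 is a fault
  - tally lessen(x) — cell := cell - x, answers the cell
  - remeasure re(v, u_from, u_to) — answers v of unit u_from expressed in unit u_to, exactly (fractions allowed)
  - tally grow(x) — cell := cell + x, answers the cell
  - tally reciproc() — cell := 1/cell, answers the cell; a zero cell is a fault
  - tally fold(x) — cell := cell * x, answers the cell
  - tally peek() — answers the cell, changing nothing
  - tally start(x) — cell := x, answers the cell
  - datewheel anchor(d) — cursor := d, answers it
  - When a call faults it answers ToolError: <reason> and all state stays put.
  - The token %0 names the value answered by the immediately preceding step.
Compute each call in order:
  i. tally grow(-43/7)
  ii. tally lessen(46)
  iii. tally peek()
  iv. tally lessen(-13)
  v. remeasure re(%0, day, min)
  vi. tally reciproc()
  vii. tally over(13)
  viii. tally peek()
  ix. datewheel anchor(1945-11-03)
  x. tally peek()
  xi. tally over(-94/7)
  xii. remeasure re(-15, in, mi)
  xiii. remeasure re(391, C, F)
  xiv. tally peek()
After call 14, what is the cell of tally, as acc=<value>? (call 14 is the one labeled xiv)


==> tally grow(x: -43/7)
<== -43/7
==> tally lessen(x: 46)
<== -365/7
==> tally peek()
<== -365/7
==> tally lessen(x: -13)
<== -274/7
==> remeasure re(v: %0, u_from: day, u_to: min)
<== -394560/7
==> tally reciproc()
<== -7/274
==> tally over(x: 13)
<== -7/3562
==> tally peek()
<== -7/3562
==> datewheel anchor(d: 1945-11-03)
<== 1945-11-03
==> tally peek()
<== -7/3562
==> tally over(x: -94/7)
<== 49/334828
==> remeasure re(v: -15, u_from: in, u_to: mi)
<== -1/4224
==> remeasure re(v: 391, u_from: C, u_to: F)
<== 3679/5
==> tally peek()
<== 49/334828

Answer: acc=49/334828


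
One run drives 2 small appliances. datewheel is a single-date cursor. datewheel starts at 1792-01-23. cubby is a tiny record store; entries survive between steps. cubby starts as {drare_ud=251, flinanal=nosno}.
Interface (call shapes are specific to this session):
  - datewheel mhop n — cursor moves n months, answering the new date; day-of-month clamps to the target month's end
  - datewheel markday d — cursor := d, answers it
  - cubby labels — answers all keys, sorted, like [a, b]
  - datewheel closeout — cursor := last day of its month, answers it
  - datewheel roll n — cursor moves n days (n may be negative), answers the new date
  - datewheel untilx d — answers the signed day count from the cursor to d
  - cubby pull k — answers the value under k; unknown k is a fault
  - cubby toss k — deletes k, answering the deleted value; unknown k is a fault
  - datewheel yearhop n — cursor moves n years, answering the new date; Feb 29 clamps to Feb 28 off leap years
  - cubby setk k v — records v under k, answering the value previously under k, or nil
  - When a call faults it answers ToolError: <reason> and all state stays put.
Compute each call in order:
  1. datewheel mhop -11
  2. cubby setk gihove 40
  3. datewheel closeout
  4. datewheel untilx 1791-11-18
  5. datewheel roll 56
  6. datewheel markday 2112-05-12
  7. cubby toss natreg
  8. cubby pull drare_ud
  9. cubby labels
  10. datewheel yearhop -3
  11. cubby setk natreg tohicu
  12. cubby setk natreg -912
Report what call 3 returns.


CALL datewheel mhop[n=-11]
RET  1791-02-23
CALL cubby setk[k=gihove; v=40]
RET  nil
CALL datewheel closeout[]
RET  1791-02-28
CALL datewheel untilx[d=1791-11-18]
RET  263
CALL datewheel roll[n=56]
RET  1791-04-25
CALL datewheel markday[d=2112-05-12]
RET  2112-05-12
CALL cubby toss[k=natreg]
RET  ToolError: no such key natreg
CALL cubby pull[k=drare_ud]
RET  251
CALL cubby labels[]
RET  [drare_ud, flinanal, gihove]
CALL datewheel yearhop[n=-3]
RET  2109-05-12
CALL cubby setk[k=natreg; v=tohicu]
RET  nil
CALL cubby setk[k=natreg; v=-912]
RET  tohicu

Answer: 1791-02-28


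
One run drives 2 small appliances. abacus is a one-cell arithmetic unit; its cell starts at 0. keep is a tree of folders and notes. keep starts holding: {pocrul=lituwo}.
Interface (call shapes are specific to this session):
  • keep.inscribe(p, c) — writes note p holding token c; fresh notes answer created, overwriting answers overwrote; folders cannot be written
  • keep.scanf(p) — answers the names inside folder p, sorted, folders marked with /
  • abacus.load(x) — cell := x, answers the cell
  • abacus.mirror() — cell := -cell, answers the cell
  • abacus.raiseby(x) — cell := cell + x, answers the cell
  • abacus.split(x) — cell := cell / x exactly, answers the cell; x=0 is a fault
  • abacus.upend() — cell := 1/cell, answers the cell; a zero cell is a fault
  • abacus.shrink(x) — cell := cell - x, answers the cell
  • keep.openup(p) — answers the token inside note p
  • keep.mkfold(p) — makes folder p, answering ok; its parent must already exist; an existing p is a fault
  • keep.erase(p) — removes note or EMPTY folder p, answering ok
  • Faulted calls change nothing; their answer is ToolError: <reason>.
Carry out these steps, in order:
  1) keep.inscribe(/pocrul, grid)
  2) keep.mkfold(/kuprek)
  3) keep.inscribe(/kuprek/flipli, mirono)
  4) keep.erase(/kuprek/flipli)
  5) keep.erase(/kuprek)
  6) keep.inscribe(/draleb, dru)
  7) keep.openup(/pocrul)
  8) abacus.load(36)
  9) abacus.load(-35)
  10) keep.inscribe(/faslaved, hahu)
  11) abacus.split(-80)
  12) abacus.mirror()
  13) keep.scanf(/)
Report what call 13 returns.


Answer: [draleb, faslaved, pocrul]

Derivation:
% keep.inscribe(p='/pocrul', c='grid') : overwrote
% keep.mkfold(p='/kuprek') : ok
% keep.inscribe(p='/kuprek/flipli', c='mirono') : created
% keep.erase(p='/kuprek/flipli') : ok
% keep.erase(p='/kuprek') : ok
% keep.inscribe(p='/draleb', c='dru') : created
% keep.openup(p='/pocrul') : grid
% abacus.load(x='36') : 36
% abacus.load(x='-35') : -35
% keep.inscribe(p='/faslaved', c='hahu') : created
% abacus.split(x='-80') : 7/16
% abacus.mirror() : -7/16
% keep.scanf(p='/') : [draleb, faslaved, pocrul]


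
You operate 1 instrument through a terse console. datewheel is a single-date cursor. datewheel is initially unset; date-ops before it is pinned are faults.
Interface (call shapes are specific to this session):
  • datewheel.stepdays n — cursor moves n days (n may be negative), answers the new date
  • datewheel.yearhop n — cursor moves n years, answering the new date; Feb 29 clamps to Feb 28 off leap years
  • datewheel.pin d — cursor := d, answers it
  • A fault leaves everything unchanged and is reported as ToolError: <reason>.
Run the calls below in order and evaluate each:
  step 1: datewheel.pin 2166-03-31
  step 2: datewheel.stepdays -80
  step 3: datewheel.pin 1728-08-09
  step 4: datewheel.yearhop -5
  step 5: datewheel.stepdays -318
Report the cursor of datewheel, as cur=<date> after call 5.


I use datewheel.pin passing d: 2166-03-31, → 2166-03-31.
Now I run datewheel.stepdays passing n: -80, yielding 2166-01-10.
Calling datewheel.pin passing d: 1728-08-09: 1728-08-09.
I use datewheel.yearhop passing n: -5, and see 1723-08-09.
I try datewheel.stepdays passing n: -318, and observe 1722-09-25.

Answer: cur=1722-09-25


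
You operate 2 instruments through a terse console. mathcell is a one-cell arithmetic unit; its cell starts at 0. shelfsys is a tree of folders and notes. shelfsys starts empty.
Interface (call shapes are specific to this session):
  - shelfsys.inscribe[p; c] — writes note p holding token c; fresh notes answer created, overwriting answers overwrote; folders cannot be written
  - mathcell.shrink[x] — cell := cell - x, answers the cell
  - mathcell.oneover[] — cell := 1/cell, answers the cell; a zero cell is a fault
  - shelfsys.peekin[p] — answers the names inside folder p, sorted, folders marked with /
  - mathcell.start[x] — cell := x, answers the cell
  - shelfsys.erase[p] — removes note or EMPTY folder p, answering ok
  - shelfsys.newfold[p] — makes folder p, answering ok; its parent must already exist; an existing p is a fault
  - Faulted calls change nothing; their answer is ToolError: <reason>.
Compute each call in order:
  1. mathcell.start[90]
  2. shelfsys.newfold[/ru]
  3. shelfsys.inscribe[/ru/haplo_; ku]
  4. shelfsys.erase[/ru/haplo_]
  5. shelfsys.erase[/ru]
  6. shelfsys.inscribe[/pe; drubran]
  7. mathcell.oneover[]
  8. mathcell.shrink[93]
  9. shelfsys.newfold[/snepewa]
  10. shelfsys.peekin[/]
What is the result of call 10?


Answer: [pe, snepewa/]

Derivation:
==> start(90)
<== 90
==> newfold(/ru)
<== ok
==> inscribe(/ru/haplo_, ku)
<== created
==> erase(/ru/haplo_)
<== ok
==> erase(/ru)
<== ok
==> inscribe(/pe, drubran)
<== created
==> oneover()
<== 1/90
==> shrink(93)
<== -8369/90
==> newfold(/snepewa)
<== ok
==> peekin(/)
<== [pe, snepewa/]


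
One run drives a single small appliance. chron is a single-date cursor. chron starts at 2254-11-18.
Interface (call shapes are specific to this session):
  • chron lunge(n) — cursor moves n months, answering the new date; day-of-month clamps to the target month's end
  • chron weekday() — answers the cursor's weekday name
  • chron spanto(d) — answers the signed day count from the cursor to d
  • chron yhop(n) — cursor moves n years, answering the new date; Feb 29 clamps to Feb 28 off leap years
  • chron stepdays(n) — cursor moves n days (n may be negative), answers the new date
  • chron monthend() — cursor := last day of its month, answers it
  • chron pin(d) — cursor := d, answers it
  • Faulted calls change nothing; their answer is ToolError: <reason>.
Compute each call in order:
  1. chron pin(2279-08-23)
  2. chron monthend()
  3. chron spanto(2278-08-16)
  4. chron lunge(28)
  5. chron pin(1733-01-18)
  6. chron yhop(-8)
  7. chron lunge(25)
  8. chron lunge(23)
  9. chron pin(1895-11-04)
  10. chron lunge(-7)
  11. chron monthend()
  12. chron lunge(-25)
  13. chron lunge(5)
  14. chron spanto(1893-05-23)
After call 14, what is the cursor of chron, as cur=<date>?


-- chron pin(d: 2279-08-23) == 2279-08-23
-- chron monthend() == 2279-08-31
-- chron spanto(d: 2278-08-16) == -380
-- chron lunge(n: 28) == 2281-12-31
-- chron pin(d: 1733-01-18) == 1733-01-18
-- chron yhop(n: -8) == 1725-01-18
-- chron lunge(n: 25) == 1727-02-18
-- chron lunge(n: 23) == 1729-01-18
-- chron pin(d: 1895-11-04) == 1895-11-04
-- chron lunge(n: -7) == 1895-04-04
-- chron monthend() == 1895-04-30
-- chron lunge(n: -25) == 1893-03-30
-- chron lunge(n: 5) == 1893-08-30
-- chron spanto(d: 1893-05-23) == -99

Answer: cur=1893-08-30


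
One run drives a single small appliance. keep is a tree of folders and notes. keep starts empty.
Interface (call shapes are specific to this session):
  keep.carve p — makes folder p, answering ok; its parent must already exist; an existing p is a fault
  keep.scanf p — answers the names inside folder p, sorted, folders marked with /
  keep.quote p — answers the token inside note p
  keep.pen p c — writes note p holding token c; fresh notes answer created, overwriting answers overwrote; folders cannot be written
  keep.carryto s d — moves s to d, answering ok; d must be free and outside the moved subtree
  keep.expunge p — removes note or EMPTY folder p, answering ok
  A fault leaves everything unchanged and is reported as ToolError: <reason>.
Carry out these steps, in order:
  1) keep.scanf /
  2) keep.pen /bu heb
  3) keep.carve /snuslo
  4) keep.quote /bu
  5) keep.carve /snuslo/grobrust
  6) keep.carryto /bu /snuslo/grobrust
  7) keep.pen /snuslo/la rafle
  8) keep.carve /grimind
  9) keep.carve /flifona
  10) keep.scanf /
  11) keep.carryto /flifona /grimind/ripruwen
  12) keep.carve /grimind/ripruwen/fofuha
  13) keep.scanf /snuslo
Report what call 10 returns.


I invoke keep.scanf(p: /), → [].
Then keep.pen(p: /bu, c: heb), and observe created.
Invoking keep.carve(p: /snuslo), and see ok.
I call keep.quote(p: /bu), yielding heb.
Invoking keep.carve(p: /snuslo/grobrust), — result: ok.
I invoke keep.carryto(s: /bu, d: /snuslo/grobrust), → ToolError: exists.
Then keep.pen(p: /snuslo/la, c: rafle), — result: created.
I try keep.carve(p: /grimind), and see ok.
Now I run keep.carve(p: /flifona), and see ok.
I try keep.scanf(p: /), → [bu, flifona/, grimind/, snuslo/].
Then keep.carryto(s: /flifona, d: /grimind/ripruwen), and see ok.
I run keep.carve(p: /grimind/ripruwen/fofuha), and observe ok.
I call keep.scanf(p: /snuslo), yielding [grobrust/, la].

Answer: [bu, flifona/, grimind/, snuslo/]


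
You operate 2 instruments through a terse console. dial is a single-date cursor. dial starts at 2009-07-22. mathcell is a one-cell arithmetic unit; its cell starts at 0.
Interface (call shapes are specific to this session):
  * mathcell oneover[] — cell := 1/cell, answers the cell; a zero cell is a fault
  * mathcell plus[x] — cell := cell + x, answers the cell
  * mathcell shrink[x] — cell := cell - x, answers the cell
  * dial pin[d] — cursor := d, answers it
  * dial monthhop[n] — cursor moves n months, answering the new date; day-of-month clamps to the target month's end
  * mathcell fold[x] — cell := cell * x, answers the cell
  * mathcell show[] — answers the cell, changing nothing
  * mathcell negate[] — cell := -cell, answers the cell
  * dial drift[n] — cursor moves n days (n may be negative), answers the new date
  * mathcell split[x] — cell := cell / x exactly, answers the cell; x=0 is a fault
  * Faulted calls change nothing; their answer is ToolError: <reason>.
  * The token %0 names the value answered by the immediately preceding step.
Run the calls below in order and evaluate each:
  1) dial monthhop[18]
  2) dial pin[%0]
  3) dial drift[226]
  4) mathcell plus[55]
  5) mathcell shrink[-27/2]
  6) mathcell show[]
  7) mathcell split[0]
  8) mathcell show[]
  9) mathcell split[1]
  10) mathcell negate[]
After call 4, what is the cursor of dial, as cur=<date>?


CALL dial monthhop[n='18']
RET  2011-01-22
CALL dial pin[d='%0']
RET  2011-01-22
CALL dial drift[n='226']
RET  2011-09-05
CALL mathcell plus[x='55']
RET  55
CALL mathcell shrink[x='-27/2']
RET  137/2
CALL mathcell show[]
RET  137/2
CALL mathcell split[x='0']
RET  ToolError: division by zero
CALL mathcell show[]
RET  137/2
CALL mathcell split[x='1']
RET  137/2
CALL mathcell negate[]
RET  -137/2

Answer: cur=2011-09-05


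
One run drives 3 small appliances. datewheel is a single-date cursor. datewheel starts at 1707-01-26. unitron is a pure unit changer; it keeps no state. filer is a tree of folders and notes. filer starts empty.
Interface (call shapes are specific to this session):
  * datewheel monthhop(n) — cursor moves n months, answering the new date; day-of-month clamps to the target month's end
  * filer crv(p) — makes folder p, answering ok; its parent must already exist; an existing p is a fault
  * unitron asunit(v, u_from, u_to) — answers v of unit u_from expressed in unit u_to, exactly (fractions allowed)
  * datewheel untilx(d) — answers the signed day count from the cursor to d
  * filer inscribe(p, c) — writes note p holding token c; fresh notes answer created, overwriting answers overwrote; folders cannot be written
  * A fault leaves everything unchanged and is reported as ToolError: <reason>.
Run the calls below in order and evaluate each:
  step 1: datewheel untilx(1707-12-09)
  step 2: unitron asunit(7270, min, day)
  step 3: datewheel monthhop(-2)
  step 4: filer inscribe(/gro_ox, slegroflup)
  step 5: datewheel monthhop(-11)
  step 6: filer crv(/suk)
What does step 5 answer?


Invoking datewheel untilx passing d→1707-12-09, which returns 317.
I call unitron asunit passing v→7270, u_from→min, u_to→day, — result: 727/144.
I use datewheel monthhop passing n→-2: 1706-11-26.
I use filer inscribe passing p→/gro_ox, c→slegroflup, and observe created.
I invoke datewheel monthhop passing n→-11, → 1705-12-26.
Using filer crv passing p→/suk, giving ok.

Answer: 1705-12-26


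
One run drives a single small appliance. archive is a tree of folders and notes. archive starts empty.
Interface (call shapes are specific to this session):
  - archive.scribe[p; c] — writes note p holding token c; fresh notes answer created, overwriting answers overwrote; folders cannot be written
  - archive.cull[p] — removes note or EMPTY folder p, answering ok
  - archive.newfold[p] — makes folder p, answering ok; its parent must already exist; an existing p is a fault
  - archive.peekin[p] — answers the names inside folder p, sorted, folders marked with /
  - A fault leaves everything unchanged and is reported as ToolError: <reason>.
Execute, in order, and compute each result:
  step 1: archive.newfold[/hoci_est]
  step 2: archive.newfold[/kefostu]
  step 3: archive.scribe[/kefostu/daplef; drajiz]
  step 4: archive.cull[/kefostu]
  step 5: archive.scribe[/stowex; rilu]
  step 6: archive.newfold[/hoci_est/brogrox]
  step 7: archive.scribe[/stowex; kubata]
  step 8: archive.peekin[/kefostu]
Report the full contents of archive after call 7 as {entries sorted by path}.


-> newfold(p: /hoci_est)
<- ok
-> newfold(p: /kefostu)
<- ok
-> scribe(p: /kefostu/daplef, c: drajiz)
<- created
-> cull(p: /kefostu)
<- ToolError: not empty
-> scribe(p: /stowex, c: rilu)
<- created
-> newfold(p: /hoci_est/brogrox)
<- ok
-> scribe(p: /stowex, c: kubata)
<- overwrote
-> peekin(p: /kefostu)
<- [daplef]

Answer: {hoci_est/, hoci_est/brogrox/, kefostu/, kefostu/daplef=drajiz, stowex=kubata}


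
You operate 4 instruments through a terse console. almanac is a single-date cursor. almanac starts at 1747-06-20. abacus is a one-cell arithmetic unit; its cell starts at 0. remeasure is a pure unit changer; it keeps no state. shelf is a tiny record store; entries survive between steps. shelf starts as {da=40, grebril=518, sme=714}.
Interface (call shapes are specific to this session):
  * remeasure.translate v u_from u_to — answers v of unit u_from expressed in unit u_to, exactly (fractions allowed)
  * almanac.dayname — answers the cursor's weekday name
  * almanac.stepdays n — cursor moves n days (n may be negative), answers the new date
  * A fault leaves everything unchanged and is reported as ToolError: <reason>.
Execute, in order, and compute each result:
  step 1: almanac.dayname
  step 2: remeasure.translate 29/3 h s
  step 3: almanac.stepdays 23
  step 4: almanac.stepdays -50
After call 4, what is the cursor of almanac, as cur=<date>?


==> almanac.dayname()
<== Tuesday
==> remeasure.translate(v='29/3', u_from='h', u_to='s')
<== 34800
==> almanac.stepdays(n='23')
<== 1747-07-13
==> almanac.stepdays(n='-50')
<== 1747-05-24

Answer: cur=1747-05-24


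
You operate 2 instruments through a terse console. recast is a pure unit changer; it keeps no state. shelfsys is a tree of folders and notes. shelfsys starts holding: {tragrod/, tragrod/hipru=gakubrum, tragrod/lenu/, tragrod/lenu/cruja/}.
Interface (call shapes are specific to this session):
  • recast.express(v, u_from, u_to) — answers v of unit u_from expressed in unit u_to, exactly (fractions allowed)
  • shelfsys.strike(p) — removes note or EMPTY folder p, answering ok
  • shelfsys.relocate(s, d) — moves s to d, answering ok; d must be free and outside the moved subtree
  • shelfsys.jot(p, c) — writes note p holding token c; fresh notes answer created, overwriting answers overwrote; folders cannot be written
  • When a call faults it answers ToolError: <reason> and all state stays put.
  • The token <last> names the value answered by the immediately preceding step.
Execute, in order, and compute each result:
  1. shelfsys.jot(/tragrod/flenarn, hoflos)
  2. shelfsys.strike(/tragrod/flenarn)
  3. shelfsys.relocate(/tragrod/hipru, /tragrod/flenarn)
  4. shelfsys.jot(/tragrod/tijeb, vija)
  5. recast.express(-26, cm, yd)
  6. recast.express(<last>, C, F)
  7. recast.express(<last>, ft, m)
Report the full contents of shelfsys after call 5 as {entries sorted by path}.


[in] jot p=/tragrod/flenarn c=hoflos
= created
[in] strike p=/tragrod/flenarn
= ok
[in] relocate s=/tragrod/hipru d=/tragrod/flenarn
= ok
[in] jot p=/tragrod/tijeb c=vija
= created
[in] express v=-26 u_from=cm u_to=yd
= -325/1143
[in] express v=<last> u_from=C u_to=F
= 3999/127
[in] express v=<last> u_from=ft u_to=m
= 11997/1250

Answer: {tragrod/, tragrod/flenarn=gakubrum, tragrod/lenu/, tragrod/lenu/cruja/, tragrod/tijeb=vija}


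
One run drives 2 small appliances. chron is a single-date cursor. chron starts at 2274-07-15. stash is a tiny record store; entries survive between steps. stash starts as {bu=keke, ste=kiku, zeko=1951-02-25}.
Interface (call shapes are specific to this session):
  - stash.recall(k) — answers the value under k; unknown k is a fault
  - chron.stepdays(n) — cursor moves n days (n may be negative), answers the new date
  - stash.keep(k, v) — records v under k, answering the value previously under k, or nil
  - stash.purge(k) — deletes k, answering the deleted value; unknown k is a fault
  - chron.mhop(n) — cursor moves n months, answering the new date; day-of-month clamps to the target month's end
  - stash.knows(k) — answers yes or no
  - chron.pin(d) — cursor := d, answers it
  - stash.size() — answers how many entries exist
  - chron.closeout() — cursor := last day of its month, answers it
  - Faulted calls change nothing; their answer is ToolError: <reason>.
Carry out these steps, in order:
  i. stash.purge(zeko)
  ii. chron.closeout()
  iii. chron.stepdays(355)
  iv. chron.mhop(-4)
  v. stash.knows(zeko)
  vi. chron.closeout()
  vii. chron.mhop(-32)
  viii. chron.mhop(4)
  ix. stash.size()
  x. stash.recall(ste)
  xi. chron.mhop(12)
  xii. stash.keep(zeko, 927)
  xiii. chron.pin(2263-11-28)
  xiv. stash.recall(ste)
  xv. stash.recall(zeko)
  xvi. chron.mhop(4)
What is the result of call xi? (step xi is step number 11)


$ purge k: zeko
= 1951-02-25
$ closeout
= 2274-07-31
$ stepdays n: 355
= 2275-07-21
$ mhop n: -4
= 2275-03-21
$ knows k: zeko
= no
$ closeout
= 2275-03-31
$ mhop n: -32
= 2272-07-31
$ mhop n: 4
= 2272-11-30
$ size
= 2
$ recall k: ste
= kiku
$ mhop n: 12
= 2273-11-30
$ keep k: zeko v: 927
= nil
$ pin d: 2263-11-28
= 2263-11-28
$ recall k: ste
= kiku
$ recall k: zeko
= 927
$ mhop n: 4
= 2264-03-28

Answer: 2273-11-30


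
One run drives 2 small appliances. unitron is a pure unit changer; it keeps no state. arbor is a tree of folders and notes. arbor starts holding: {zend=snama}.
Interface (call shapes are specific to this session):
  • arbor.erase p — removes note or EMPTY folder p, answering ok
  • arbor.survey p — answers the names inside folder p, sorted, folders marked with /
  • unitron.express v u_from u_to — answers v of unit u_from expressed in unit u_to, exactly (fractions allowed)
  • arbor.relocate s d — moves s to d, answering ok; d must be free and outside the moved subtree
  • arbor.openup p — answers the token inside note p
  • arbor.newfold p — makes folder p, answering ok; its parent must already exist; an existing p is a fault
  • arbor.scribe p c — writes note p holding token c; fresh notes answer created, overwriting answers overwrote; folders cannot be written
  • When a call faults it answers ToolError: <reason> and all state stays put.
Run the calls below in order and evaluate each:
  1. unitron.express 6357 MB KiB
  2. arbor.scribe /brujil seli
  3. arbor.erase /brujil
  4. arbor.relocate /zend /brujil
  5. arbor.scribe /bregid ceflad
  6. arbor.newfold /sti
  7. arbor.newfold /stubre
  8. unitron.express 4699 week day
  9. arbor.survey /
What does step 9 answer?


Answer: [bregid, brujil, sti/, stubre/]

Derivation:
I invoke express passing 6357, MB, KiB, — result: 99328125/16.
I invoke scribe passing /brujil, seli, yielding created.
Then erase passing /brujil, and see ok.
Using relocate passing /zend, /brujil, yielding ok.
I call scribe passing /bregid, ceflad, and observe created.
Then newfold passing /sti, → ok.
Calling newfold passing /stubre, and observe ok.
Using express passing 4699, week, day, and observe 32893.
I run survey passing /, which returns [bregid, brujil, sti/, stubre/].


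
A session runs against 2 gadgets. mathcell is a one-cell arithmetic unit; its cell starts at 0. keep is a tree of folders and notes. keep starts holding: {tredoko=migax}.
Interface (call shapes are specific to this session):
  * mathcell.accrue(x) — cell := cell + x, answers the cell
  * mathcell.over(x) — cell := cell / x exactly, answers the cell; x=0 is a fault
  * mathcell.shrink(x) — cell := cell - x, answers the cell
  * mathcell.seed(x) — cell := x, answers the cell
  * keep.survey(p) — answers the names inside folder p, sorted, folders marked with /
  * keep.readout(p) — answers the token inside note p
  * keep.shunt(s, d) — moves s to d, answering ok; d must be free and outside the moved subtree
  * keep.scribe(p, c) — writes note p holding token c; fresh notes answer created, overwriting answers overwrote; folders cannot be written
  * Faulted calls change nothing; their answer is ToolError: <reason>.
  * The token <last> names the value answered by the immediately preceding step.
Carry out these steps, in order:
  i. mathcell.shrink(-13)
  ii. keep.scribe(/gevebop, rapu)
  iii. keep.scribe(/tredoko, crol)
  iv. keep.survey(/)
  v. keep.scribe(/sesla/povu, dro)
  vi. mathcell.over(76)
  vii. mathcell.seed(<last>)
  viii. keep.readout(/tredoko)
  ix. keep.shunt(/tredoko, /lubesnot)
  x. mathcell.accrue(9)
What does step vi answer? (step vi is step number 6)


Answer: 13/76

Derivation:
→ mathcell.shrink(x→-13)
← 13
→ keep.scribe(p→/gevebop, c→rapu)
← created
→ keep.scribe(p→/tredoko, c→crol)
← overwrote
→ keep.survey(p→/)
← [gevebop, tredoko]
→ keep.scribe(p→/sesla/povu, c→dro)
← ToolError: no parent
→ mathcell.over(x→76)
← 13/76
→ mathcell.seed(x→<last>)
← 13/76
→ keep.readout(p→/tredoko)
← crol
→ keep.shunt(s→/tredoko, d→/lubesnot)
← ok
→ mathcell.accrue(x→9)
← 697/76


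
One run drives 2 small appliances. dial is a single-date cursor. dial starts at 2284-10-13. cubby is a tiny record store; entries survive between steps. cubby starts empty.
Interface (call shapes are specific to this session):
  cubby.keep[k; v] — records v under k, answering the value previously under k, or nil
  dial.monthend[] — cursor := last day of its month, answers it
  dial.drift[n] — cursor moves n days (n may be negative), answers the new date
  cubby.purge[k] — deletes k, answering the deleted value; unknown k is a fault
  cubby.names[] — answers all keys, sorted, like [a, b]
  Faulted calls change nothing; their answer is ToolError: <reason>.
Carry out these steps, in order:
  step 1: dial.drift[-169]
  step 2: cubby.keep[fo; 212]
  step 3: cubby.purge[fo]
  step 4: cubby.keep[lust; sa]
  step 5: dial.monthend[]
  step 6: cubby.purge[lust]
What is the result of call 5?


Answer: 2284-04-30

Derivation:
# drift(n=-169) : 2284-04-27
# keep(k=fo, v=212) : nil
# purge(k=fo) : 212
# keep(k=lust, v=sa) : nil
# monthend() : 2284-04-30
# purge(k=lust) : sa


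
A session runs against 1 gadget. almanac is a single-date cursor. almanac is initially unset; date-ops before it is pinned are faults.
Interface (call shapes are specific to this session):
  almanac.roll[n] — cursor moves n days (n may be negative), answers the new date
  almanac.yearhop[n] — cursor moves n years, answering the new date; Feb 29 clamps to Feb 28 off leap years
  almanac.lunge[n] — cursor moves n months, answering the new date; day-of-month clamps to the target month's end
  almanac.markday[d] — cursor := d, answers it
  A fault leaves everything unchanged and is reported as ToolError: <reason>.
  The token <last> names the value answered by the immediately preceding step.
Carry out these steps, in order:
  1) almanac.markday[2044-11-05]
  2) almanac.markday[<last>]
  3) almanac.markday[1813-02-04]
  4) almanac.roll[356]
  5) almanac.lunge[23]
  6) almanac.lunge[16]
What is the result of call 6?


CALL almanac.markday[d: 2044-11-05]
RET  2044-11-05
CALL almanac.markday[d: <last>]
RET  2044-11-05
CALL almanac.markday[d: 1813-02-04]
RET  1813-02-04
CALL almanac.roll[n: 356]
RET  1814-01-26
CALL almanac.lunge[n: 23]
RET  1815-12-26
CALL almanac.lunge[n: 16]
RET  1817-04-26

Answer: 1817-04-26


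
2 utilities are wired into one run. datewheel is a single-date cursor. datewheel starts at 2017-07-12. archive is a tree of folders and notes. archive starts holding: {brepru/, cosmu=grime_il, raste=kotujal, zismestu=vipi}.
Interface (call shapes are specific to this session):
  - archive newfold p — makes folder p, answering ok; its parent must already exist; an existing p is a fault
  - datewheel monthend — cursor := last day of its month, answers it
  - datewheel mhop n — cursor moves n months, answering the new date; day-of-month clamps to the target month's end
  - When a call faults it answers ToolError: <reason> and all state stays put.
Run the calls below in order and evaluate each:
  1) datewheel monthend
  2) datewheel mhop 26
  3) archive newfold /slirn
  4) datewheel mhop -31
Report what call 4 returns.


·→ datewheel monthend()
·← 2017-07-31
·→ datewheel mhop(n='26')
·← 2019-09-30
·→ archive newfold(p='/slirn')
·← ok
·→ datewheel mhop(n='-31')
·← 2017-02-28

Answer: 2017-02-28


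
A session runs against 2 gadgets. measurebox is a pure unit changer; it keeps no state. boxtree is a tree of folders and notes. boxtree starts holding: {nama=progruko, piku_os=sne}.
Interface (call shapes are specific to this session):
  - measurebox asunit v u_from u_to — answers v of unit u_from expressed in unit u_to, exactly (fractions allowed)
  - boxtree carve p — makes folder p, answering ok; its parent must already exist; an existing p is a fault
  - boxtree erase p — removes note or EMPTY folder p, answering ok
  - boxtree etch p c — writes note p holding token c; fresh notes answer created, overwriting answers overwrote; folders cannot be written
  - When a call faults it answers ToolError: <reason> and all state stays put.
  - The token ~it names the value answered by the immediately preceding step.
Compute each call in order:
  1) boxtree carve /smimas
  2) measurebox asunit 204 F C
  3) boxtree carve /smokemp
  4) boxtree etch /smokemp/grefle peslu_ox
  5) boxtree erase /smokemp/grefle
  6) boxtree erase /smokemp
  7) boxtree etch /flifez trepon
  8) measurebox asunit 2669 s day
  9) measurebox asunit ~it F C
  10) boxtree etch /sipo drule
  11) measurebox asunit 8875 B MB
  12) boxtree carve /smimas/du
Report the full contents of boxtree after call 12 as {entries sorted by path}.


Using boxtree carve(p: /smimas), giving ok.
Using measurebox asunit(v: 204, u_from: F, u_to: C), and observe 860/9.
I use boxtree carve(p: /smokemp), which returns ok.
I try boxtree etch(p: /smokemp/grefle, c: peslu_ox), yielding created.
I try boxtree erase(p: /smokemp/grefle), and get ok.
Next I call boxtree erase(p: /smokemp): ok.
Invoking boxtree etch(p: /flifez, c: trepon), giving created.
I use measurebox asunit(v: 2669, u_from: s, u_to: day), giving 2669/86400.
Calling measurebox asunit(v: ~it, u_from: F, u_to: C), → -2762131/155520.
Using boxtree etch(p: /sipo, c: drule), giving created.
Now I run measurebox asunit(v: 8875, u_from: B, u_to: MB), giving 71/8000.
Invoking boxtree carve(p: /smimas/du), and get ok.

Answer: {flifez=trepon, nama=progruko, piku_os=sne, sipo=drule, smimas/, smimas/du/}
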